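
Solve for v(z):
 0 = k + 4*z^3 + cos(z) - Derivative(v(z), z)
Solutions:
 v(z) = C1 + k*z + z^4 + sin(z)


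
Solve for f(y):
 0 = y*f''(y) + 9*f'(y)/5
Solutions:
 f(y) = C1 + C2/y^(4/5)


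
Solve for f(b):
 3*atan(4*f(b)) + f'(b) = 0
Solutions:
 Integral(1/atan(4*_y), (_y, f(b))) = C1 - 3*b


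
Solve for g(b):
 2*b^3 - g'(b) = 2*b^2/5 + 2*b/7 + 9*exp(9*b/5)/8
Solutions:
 g(b) = C1 + b^4/2 - 2*b^3/15 - b^2/7 - 5*exp(9*b/5)/8


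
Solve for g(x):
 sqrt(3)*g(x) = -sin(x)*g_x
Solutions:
 g(x) = C1*(cos(x) + 1)^(sqrt(3)/2)/(cos(x) - 1)^(sqrt(3)/2)


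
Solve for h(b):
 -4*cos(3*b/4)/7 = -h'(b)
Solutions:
 h(b) = C1 + 16*sin(3*b/4)/21


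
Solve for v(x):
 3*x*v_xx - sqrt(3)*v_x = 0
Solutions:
 v(x) = C1 + C2*x^(sqrt(3)/3 + 1)


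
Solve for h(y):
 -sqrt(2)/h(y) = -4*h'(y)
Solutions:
 h(y) = -sqrt(C1 + 2*sqrt(2)*y)/2
 h(y) = sqrt(C1 + 2*sqrt(2)*y)/2


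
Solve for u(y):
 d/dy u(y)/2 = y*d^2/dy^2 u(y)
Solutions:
 u(y) = C1 + C2*y^(3/2)


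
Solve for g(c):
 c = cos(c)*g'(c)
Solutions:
 g(c) = C1 + Integral(c/cos(c), c)


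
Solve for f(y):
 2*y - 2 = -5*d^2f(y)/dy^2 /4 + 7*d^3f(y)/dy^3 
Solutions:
 f(y) = C1 + C2*y + C3*exp(5*y/28) - 4*y^3/15 - 92*y^2/25


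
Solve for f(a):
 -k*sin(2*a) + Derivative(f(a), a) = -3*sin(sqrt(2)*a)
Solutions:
 f(a) = C1 - k*cos(2*a)/2 + 3*sqrt(2)*cos(sqrt(2)*a)/2


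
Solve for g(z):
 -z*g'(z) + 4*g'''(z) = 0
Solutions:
 g(z) = C1 + Integral(C2*airyai(2^(1/3)*z/2) + C3*airybi(2^(1/3)*z/2), z)


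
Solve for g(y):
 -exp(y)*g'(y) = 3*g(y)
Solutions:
 g(y) = C1*exp(3*exp(-y))


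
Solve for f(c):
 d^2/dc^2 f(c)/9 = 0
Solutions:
 f(c) = C1 + C2*c


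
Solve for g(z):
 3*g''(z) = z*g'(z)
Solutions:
 g(z) = C1 + C2*erfi(sqrt(6)*z/6)


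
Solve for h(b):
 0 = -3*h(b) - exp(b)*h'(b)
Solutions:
 h(b) = C1*exp(3*exp(-b))


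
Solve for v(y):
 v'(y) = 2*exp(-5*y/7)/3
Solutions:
 v(y) = C1 - 14*exp(-5*y/7)/15


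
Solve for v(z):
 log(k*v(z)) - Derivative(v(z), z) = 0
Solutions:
 li(k*v(z))/k = C1 + z


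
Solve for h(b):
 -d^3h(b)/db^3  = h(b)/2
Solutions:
 h(b) = C3*exp(-2^(2/3)*b/2) + (C1*sin(2^(2/3)*sqrt(3)*b/4) + C2*cos(2^(2/3)*sqrt(3)*b/4))*exp(2^(2/3)*b/4)


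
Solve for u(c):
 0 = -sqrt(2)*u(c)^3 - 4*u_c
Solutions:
 u(c) = -sqrt(2)*sqrt(-1/(C1 - sqrt(2)*c))
 u(c) = sqrt(2)*sqrt(-1/(C1 - sqrt(2)*c))


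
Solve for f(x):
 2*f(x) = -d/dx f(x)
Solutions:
 f(x) = C1*exp(-2*x)


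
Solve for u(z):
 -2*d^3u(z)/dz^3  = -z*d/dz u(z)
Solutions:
 u(z) = C1 + Integral(C2*airyai(2^(2/3)*z/2) + C3*airybi(2^(2/3)*z/2), z)


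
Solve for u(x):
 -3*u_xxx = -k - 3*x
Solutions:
 u(x) = C1 + C2*x + C3*x^2 + k*x^3/18 + x^4/24


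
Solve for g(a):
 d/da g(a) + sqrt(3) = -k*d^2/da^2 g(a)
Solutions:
 g(a) = C1 + C2*exp(-a/k) - sqrt(3)*a


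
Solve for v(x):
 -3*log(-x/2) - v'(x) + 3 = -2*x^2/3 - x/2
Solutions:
 v(x) = C1 + 2*x^3/9 + x^2/4 - 3*x*log(-x) + 3*x*(log(2) + 2)


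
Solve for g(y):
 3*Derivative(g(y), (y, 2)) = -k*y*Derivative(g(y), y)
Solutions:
 g(y) = Piecewise((-sqrt(6)*sqrt(pi)*C1*erf(sqrt(6)*sqrt(k)*y/6)/(2*sqrt(k)) - C2, (k > 0) | (k < 0)), (-C1*y - C2, True))


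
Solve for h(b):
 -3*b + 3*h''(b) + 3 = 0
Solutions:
 h(b) = C1 + C2*b + b^3/6 - b^2/2


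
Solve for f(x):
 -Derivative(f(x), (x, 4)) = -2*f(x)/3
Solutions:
 f(x) = C1*exp(-2^(1/4)*3^(3/4)*x/3) + C2*exp(2^(1/4)*3^(3/4)*x/3) + C3*sin(2^(1/4)*3^(3/4)*x/3) + C4*cos(2^(1/4)*3^(3/4)*x/3)


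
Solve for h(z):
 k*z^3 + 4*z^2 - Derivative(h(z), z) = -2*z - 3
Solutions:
 h(z) = C1 + k*z^4/4 + 4*z^3/3 + z^2 + 3*z


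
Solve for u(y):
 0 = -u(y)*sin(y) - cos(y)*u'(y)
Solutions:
 u(y) = C1*cos(y)


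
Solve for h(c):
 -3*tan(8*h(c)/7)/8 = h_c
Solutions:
 h(c) = -7*asin(C1*exp(-3*c/7))/8 + 7*pi/8
 h(c) = 7*asin(C1*exp(-3*c/7))/8


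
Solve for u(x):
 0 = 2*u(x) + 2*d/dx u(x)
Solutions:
 u(x) = C1*exp(-x)


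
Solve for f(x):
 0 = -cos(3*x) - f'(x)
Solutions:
 f(x) = C1 - sin(3*x)/3


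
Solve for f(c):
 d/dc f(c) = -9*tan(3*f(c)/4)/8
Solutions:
 f(c) = -4*asin(C1*exp(-27*c/32))/3 + 4*pi/3
 f(c) = 4*asin(C1*exp(-27*c/32))/3


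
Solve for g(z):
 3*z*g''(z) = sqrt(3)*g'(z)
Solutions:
 g(z) = C1 + C2*z^(sqrt(3)/3 + 1)


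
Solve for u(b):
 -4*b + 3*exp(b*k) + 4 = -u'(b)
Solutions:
 u(b) = C1 + 2*b^2 - 4*b - 3*exp(b*k)/k


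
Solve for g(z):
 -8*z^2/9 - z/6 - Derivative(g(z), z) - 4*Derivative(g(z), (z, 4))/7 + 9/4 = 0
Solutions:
 g(z) = C1 + C4*exp(-14^(1/3)*z/2) - 8*z^3/27 - z^2/12 + 9*z/4 + (C2*sin(14^(1/3)*sqrt(3)*z/4) + C3*cos(14^(1/3)*sqrt(3)*z/4))*exp(14^(1/3)*z/4)


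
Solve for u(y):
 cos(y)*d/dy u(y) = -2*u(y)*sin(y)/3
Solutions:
 u(y) = C1*cos(y)^(2/3)


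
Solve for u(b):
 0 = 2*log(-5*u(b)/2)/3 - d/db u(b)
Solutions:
 -3*Integral(1/(log(-_y) - log(2) + log(5)), (_y, u(b)))/2 = C1 - b


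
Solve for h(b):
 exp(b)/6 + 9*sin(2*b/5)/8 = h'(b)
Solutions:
 h(b) = C1 + exp(b)/6 - 45*cos(2*b/5)/16


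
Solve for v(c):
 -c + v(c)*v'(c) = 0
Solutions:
 v(c) = -sqrt(C1 + c^2)
 v(c) = sqrt(C1 + c^2)


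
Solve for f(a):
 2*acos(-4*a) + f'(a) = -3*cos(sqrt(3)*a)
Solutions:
 f(a) = C1 - 2*a*acos(-4*a) - sqrt(1 - 16*a^2)/2 - sqrt(3)*sin(sqrt(3)*a)


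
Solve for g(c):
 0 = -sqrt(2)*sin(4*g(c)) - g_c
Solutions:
 g(c) = -acos((-C1 - exp(8*sqrt(2)*c))/(C1 - exp(8*sqrt(2)*c)))/4 + pi/2
 g(c) = acos((-C1 - exp(8*sqrt(2)*c))/(C1 - exp(8*sqrt(2)*c)))/4


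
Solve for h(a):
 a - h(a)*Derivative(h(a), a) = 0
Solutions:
 h(a) = -sqrt(C1 + a^2)
 h(a) = sqrt(C1 + a^2)


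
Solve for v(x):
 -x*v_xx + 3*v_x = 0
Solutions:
 v(x) = C1 + C2*x^4


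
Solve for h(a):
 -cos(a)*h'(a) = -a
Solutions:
 h(a) = C1 + Integral(a/cos(a), a)


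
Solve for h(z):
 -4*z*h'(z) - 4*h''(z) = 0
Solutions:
 h(z) = C1 + C2*erf(sqrt(2)*z/2)


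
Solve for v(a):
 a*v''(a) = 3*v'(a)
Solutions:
 v(a) = C1 + C2*a^4


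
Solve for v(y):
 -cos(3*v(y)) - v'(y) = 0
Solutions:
 v(y) = -asin((C1 + exp(6*y))/(C1 - exp(6*y)))/3 + pi/3
 v(y) = asin((C1 + exp(6*y))/(C1 - exp(6*y)))/3


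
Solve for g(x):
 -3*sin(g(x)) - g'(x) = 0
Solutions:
 g(x) = -acos((-C1 - exp(6*x))/(C1 - exp(6*x))) + 2*pi
 g(x) = acos((-C1 - exp(6*x))/(C1 - exp(6*x)))


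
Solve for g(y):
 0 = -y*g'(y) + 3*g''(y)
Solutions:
 g(y) = C1 + C2*erfi(sqrt(6)*y/6)


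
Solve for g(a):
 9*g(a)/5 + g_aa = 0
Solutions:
 g(a) = C1*sin(3*sqrt(5)*a/5) + C2*cos(3*sqrt(5)*a/5)


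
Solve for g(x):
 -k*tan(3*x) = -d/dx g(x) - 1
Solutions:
 g(x) = C1 - k*log(cos(3*x))/3 - x


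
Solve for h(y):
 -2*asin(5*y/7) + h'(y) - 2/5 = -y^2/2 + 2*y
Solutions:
 h(y) = C1 - y^3/6 + y^2 + 2*y*asin(5*y/7) + 2*y/5 + 2*sqrt(49 - 25*y^2)/5


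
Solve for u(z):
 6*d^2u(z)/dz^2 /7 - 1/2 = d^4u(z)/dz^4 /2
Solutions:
 u(z) = C1 + C2*z + C3*exp(-2*sqrt(21)*z/7) + C4*exp(2*sqrt(21)*z/7) + 7*z^2/24


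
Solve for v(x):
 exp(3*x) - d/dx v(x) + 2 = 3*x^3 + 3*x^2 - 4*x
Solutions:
 v(x) = C1 - 3*x^4/4 - x^3 + 2*x^2 + 2*x + exp(3*x)/3


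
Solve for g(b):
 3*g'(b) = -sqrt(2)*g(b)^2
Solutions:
 g(b) = 3/(C1 + sqrt(2)*b)


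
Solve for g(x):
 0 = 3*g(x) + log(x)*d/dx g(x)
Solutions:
 g(x) = C1*exp(-3*li(x))


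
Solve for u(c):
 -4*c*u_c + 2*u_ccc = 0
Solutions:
 u(c) = C1 + Integral(C2*airyai(2^(1/3)*c) + C3*airybi(2^(1/3)*c), c)


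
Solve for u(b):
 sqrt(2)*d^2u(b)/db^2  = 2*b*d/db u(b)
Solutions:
 u(b) = C1 + C2*erfi(2^(3/4)*b/2)


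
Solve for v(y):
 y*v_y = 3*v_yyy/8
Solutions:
 v(y) = C1 + Integral(C2*airyai(2*3^(2/3)*y/3) + C3*airybi(2*3^(2/3)*y/3), y)


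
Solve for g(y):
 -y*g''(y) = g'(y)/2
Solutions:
 g(y) = C1 + C2*sqrt(y)


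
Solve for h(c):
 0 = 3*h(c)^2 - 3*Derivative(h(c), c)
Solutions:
 h(c) = -1/(C1 + c)


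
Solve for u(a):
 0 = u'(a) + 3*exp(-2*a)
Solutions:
 u(a) = C1 + 3*exp(-2*a)/2


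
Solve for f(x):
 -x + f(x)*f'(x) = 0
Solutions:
 f(x) = -sqrt(C1 + x^2)
 f(x) = sqrt(C1 + x^2)


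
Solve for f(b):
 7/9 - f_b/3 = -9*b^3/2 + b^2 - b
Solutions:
 f(b) = C1 + 27*b^4/8 - b^3 + 3*b^2/2 + 7*b/3


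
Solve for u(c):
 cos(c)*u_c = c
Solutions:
 u(c) = C1 + Integral(c/cos(c), c)


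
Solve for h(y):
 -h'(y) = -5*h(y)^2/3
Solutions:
 h(y) = -3/(C1 + 5*y)


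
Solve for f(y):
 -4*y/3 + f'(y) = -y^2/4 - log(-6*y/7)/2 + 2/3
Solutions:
 f(y) = C1 - y^3/12 + 2*y^2/3 - y*log(-y)/2 + y*(-3*log(6) + 3*log(7) + 7)/6


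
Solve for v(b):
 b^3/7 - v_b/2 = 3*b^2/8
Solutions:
 v(b) = C1 + b^4/14 - b^3/4


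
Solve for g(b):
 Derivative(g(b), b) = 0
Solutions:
 g(b) = C1


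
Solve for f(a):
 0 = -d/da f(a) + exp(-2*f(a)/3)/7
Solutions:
 f(a) = 3*log(-sqrt(C1 + a)) - 3*log(21) + 3*log(42)/2
 f(a) = 3*log(C1 + a)/2 - 3*log(21) + 3*log(42)/2


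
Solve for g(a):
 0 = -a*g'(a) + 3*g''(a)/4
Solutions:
 g(a) = C1 + C2*erfi(sqrt(6)*a/3)


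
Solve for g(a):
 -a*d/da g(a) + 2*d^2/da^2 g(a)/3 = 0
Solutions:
 g(a) = C1 + C2*erfi(sqrt(3)*a/2)


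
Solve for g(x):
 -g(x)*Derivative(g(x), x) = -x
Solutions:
 g(x) = -sqrt(C1 + x^2)
 g(x) = sqrt(C1 + x^2)


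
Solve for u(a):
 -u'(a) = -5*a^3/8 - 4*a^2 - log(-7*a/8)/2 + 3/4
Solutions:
 u(a) = C1 + 5*a^4/32 + 4*a^3/3 + a*log(-a)/2 + a*(-2*log(2) - 5/4 + log(14)/2)


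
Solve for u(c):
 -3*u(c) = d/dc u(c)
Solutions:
 u(c) = C1*exp(-3*c)


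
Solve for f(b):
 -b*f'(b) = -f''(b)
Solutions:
 f(b) = C1 + C2*erfi(sqrt(2)*b/2)


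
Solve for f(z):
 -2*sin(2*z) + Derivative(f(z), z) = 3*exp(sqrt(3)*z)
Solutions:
 f(z) = C1 + sqrt(3)*exp(sqrt(3)*z) - cos(2*z)


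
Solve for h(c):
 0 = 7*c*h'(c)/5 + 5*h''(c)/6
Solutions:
 h(c) = C1 + C2*erf(sqrt(21)*c/5)


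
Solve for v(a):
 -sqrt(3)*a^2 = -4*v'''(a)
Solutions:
 v(a) = C1 + C2*a + C3*a^2 + sqrt(3)*a^5/240


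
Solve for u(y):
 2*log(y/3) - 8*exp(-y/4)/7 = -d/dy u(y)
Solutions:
 u(y) = C1 - 2*y*log(y) + 2*y*(1 + log(3)) - 32*exp(-y/4)/7


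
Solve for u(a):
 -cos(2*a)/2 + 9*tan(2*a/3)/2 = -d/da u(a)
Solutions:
 u(a) = C1 + 27*log(cos(2*a/3))/4 + sin(2*a)/4


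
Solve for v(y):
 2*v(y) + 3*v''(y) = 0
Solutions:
 v(y) = C1*sin(sqrt(6)*y/3) + C2*cos(sqrt(6)*y/3)


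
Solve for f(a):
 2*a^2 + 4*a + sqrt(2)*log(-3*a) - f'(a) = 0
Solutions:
 f(a) = C1 + 2*a^3/3 + 2*a^2 + sqrt(2)*a*log(-a) + sqrt(2)*a*(-1 + log(3))


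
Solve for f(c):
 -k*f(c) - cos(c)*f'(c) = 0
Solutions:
 f(c) = C1*exp(k*(log(sin(c) - 1) - log(sin(c) + 1))/2)


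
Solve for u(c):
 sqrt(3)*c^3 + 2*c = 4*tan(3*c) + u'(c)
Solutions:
 u(c) = C1 + sqrt(3)*c^4/4 + c^2 + 4*log(cos(3*c))/3


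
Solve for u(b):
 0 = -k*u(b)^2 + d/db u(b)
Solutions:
 u(b) = -1/(C1 + b*k)


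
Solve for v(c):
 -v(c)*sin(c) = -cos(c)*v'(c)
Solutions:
 v(c) = C1/cos(c)


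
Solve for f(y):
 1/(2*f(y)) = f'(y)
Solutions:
 f(y) = -sqrt(C1 + y)
 f(y) = sqrt(C1 + y)


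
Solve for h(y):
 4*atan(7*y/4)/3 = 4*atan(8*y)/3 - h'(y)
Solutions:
 h(y) = C1 - 4*y*atan(7*y/4)/3 + 4*y*atan(8*y)/3 + 8*log(49*y^2 + 16)/21 - log(64*y^2 + 1)/12


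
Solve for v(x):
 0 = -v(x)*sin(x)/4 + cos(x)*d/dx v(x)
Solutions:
 v(x) = C1/cos(x)^(1/4)


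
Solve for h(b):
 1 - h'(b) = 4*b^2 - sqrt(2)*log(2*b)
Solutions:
 h(b) = C1 - 4*b^3/3 + sqrt(2)*b*log(b) - sqrt(2)*b + sqrt(2)*b*log(2) + b


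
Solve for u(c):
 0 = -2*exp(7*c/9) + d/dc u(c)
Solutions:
 u(c) = C1 + 18*exp(7*c/9)/7


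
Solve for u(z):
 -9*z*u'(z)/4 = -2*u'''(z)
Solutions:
 u(z) = C1 + Integral(C2*airyai(3^(2/3)*z/2) + C3*airybi(3^(2/3)*z/2), z)


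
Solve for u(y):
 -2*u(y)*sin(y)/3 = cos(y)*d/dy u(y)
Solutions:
 u(y) = C1*cos(y)^(2/3)


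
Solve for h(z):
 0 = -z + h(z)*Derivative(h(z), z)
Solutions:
 h(z) = -sqrt(C1 + z^2)
 h(z) = sqrt(C1 + z^2)


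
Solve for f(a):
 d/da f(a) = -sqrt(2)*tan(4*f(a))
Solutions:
 f(a) = -asin(C1*exp(-4*sqrt(2)*a))/4 + pi/4
 f(a) = asin(C1*exp(-4*sqrt(2)*a))/4


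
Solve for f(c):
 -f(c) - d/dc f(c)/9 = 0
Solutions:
 f(c) = C1*exp(-9*c)


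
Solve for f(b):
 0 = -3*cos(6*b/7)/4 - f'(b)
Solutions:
 f(b) = C1 - 7*sin(6*b/7)/8


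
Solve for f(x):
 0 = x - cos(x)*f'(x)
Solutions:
 f(x) = C1 + Integral(x/cos(x), x)


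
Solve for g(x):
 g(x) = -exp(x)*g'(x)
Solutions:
 g(x) = C1*exp(exp(-x))


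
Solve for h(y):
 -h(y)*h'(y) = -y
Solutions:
 h(y) = -sqrt(C1 + y^2)
 h(y) = sqrt(C1 + y^2)


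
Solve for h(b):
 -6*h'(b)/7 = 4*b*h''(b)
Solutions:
 h(b) = C1 + C2*b^(11/14)


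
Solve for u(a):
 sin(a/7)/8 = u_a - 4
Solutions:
 u(a) = C1 + 4*a - 7*cos(a/7)/8


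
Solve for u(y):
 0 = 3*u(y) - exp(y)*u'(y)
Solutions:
 u(y) = C1*exp(-3*exp(-y))


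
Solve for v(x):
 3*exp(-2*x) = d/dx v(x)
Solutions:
 v(x) = C1 - 3*exp(-2*x)/2


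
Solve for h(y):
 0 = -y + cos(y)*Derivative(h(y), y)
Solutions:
 h(y) = C1 + Integral(y/cos(y), y)


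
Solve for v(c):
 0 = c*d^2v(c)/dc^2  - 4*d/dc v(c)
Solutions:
 v(c) = C1 + C2*c^5


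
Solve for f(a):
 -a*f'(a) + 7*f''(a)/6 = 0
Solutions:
 f(a) = C1 + C2*erfi(sqrt(21)*a/7)


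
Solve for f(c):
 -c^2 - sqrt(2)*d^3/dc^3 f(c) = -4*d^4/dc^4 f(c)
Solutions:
 f(c) = C1 + C2*c + C3*c^2 + C4*exp(sqrt(2)*c/4) - sqrt(2)*c^5/120 - c^4/6 - 4*sqrt(2)*c^3/3


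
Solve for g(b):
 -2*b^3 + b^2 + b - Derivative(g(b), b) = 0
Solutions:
 g(b) = C1 - b^4/2 + b^3/3 + b^2/2


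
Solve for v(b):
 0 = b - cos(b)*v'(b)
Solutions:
 v(b) = C1 + Integral(b/cos(b), b)


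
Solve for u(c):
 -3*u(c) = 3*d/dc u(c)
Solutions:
 u(c) = C1*exp(-c)


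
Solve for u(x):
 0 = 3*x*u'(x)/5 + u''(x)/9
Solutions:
 u(x) = C1 + C2*erf(3*sqrt(30)*x/10)


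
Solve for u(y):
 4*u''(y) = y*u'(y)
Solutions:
 u(y) = C1 + C2*erfi(sqrt(2)*y/4)


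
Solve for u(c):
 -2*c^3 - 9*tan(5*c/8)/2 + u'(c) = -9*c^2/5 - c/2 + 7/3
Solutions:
 u(c) = C1 + c^4/2 - 3*c^3/5 - c^2/4 + 7*c/3 - 36*log(cos(5*c/8))/5


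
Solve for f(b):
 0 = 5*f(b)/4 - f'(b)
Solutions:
 f(b) = C1*exp(5*b/4)


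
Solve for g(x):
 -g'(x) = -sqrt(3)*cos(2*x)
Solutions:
 g(x) = C1 + sqrt(3)*sin(2*x)/2


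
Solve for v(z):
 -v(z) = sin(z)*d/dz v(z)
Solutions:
 v(z) = C1*sqrt(cos(z) + 1)/sqrt(cos(z) - 1)


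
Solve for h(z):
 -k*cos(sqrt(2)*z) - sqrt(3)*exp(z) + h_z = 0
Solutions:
 h(z) = C1 + sqrt(2)*k*sin(sqrt(2)*z)/2 + sqrt(3)*exp(z)


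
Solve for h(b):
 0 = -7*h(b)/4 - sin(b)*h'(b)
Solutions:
 h(b) = C1*(cos(b) + 1)^(7/8)/(cos(b) - 1)^(7/8)


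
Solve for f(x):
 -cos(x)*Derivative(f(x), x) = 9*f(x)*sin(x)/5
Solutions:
 f(x) = C1*cos(x)^(9/5)


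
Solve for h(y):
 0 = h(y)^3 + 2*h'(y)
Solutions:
 h(y) = -sqrt(-1/(C1 - y))
 h(y) = sqrt(-1/(C1 - y))


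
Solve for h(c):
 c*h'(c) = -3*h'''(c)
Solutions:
 h(c) = C1 + Integral(C2*airyai(-3^(2/3)*c/3) + C3*airybi(-3^(2/3)*c/3), c)


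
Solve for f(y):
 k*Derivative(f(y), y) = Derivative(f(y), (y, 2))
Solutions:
 f(y) = C1 + C2*exp(k*y)


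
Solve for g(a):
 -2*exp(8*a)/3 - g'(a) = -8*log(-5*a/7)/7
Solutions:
 g(a) = C1 + 8*a*log(-a)/7 + 8*a*(-log(7) - 1 + log(5))/7 - exp(8*a)/12


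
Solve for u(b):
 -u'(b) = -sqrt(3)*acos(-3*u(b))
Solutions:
 Integral(1/acos(-3*_y), (_y, u(b))) = C1 + sqrt(3)*b


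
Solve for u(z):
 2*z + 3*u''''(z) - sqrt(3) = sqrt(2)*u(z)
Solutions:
 u(z) = C1*exp(-2^(1/8)*3^(3/4)*z/3) + C2*exp(2^(1/8)*3^(3/4)*z/3) + C3*sin(2^(1/8)*3^(3/4)*z/3) + C4*cos(2^(1/8)*3^(3/4)*z/3) + sqrt(2)*z - sqrt(6)/2


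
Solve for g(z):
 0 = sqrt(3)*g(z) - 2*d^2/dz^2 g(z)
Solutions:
 g(z) = C1*exp(-sqrt(2)*3^(1/4)*z/2) + C2*exp(sqrt(2)*3^(1/4)*z/2)


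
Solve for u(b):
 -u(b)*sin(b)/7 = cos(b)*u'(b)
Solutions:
 u(b) = C1*cos(b)^(1/7)


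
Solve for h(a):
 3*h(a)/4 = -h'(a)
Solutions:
 h(a) = C1*exp(-3*a/4)


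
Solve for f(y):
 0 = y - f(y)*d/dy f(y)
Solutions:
 f(y) = -sqrt(C1 + y^2)
 f(y) = sqrt(C1 + y^2)


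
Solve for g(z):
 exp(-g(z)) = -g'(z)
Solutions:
 g(z) = log(C1 - z)


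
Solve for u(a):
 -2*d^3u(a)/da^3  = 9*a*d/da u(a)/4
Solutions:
 u(a) = C1 + Integral(C2*airyai(-3^(2/3)*a/2) + C3*airybi(-3^(2/3)*a/2), a)


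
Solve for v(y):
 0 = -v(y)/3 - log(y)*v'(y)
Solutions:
 v(y) = C1*exp(-li(y)/3)


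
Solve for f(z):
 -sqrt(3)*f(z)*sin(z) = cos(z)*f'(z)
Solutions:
 f(z) = C1*cos(z)^(sqrt(3))


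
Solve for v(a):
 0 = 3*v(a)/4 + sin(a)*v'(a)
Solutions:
 v(a) = C1*(cos(a) + 1)^(3/8)/(cos(a) - 1)^(3/8)


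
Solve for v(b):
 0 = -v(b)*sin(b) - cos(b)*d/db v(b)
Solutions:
 v(b) = C1*cos(b)


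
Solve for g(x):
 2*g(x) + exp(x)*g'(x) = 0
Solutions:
 g(x) = C1*exp(2*exp(-x))


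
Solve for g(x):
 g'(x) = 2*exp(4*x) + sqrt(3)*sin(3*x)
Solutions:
 g(x) = C1 + exp(4*x)/2 - sqrt(3)*cos(3*x)/3


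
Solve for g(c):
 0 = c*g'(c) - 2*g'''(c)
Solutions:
 g(c) = C1 + Integral(C2*airyai(2^(2/3)*c/2) + C3*airybi(2^(2/3)*c/2), c)


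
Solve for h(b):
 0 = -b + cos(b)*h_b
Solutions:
 h(b) = C1 + Integral(b/cos(b), b)


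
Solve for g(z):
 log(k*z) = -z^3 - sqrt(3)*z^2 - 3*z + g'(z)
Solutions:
 g(z) = C1 + z^4/4 + sqrt(3)*z^3/3 + 3*z^2/2 + z*log(k*z) - z


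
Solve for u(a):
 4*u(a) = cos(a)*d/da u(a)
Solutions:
 u(a) = C1*(sin(a)^2 + 2*sin(a) + 1)/(sin(a)^2 - 2*sin(a) + 1)


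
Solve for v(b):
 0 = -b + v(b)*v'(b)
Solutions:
 v(b) = -sqrt(C1 + b^2)
 v(b) = sqrt(C1 + b^2)


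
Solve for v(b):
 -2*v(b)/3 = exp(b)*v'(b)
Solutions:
 v(b) = C1*exp(2*exp(-b)/3)


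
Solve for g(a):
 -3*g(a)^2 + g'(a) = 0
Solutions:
 g(a) = -1/(C1 + 3*a)


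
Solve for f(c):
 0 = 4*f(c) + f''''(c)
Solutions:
 f(c) = (C1*sin(c) + C2*cos(c))*exp(-c) + (C3*sin(c) + C4*cos(c))*exp(c)


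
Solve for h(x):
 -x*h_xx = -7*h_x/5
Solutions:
 h(x) = C1 + C2*x^(12/5)


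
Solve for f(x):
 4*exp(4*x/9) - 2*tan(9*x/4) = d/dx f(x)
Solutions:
 f(x) = C1 + 9*exp(4*x/9) + 8*log(cos(9*x/4))/9


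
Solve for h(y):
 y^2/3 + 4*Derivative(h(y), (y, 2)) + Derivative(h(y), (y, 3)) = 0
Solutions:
 h(y) = C1 + C2*y + C3*exp(-4*y) - y^4/144 + y^3/144 - y^2/192


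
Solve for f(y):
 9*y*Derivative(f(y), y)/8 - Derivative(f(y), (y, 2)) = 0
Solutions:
 f(y) = C1 + C2*erfi(3*y/4)


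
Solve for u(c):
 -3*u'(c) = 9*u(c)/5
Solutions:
 u(c) = C1*exp(-3*c/5)


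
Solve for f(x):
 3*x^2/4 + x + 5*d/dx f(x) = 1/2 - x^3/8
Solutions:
 f(x) = C1 - x^4/160 - x^3/20 - x^2/10 + x/10


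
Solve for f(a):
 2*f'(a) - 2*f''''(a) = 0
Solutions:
 f(a) = C1 + C4*exp(a) + (C2*sin(sqrt(3)*a/2) + C3*cos(sqrt(3)*a/2))*exp(-a/2)


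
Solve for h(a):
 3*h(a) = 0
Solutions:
 h(a) = 0


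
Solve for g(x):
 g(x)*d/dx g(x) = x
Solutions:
 g(x) = -sqrt(C1 + x^2)
 g(x) = sqrt(C1 + x^2)


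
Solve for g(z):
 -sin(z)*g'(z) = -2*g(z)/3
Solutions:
 g(z) = C1*(cos(z) - 1)^(1/3)/(cos(z) + 1)^(1/3)


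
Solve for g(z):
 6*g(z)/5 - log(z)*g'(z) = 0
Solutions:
 g(z) = C1*exp(6*li(z)/5)


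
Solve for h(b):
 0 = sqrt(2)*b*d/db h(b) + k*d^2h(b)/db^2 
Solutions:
 h(b) = C1 + C2*sqrt(k)*erf(2^(3/4)*b*sqrt(1/k)/2)


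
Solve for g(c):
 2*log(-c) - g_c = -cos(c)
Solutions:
 g(c) = C1 + 2*c*log(-c) - 2*c + sin(c)


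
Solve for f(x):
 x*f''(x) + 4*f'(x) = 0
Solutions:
 f(x) = C1 + C2/x^3


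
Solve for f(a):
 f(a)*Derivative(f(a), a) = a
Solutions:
 f(a) = -sqrt(C1 + a^2)
 f(a) = sqrt(C1 + a^2)


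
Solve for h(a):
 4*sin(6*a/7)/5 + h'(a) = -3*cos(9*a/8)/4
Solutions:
 h(a) = C1 - 2*sin(9*a/8)/3 + 14*cos(6*a/7)/15


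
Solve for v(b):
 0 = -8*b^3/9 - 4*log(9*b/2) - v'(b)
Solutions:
 v(b) = C1 - 2*b^4/9 - 4*b*log(b) + b*log(16/6561) + 4*b


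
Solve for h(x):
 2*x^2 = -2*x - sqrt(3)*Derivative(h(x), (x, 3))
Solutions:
 h(x) = C1 + C2*x + C3*x^2 - sqrt(3)*x^5/90 - sqrt(3)*x^4/36


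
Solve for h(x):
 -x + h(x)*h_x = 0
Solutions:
 h(x) = -sqrt(C1 + x^2)
 h(x) = sqrt(C1 + x^2)


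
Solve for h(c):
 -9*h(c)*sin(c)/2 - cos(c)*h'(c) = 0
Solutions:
 h(c) = C1*cos(c)^(9/2)


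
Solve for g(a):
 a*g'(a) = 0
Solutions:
 g(a) = C1


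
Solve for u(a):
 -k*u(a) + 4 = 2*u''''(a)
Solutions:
 u(a) = C1*exp(-2^(3/4)*a*(-k)^(1/4)/2) + C2*exp(2^(3/4)*a*(-k)^(1/4)/2) + C3*exp(-2^(3/4)*I*a*(-k)^(1/4)/2) + C4*exp(2^(3/4)*I*a*(-k)^(1/4)/2) + 4/k


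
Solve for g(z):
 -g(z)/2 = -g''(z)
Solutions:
 g(z) = C1*exp(-sqrt(2)*z/2) + C2*exp(sqrt(2)*z/2)


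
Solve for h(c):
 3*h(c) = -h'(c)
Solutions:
 h(c) = C1*exp(-3*c)


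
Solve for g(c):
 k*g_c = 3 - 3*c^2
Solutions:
 g(c) = C1 - c^3/k + 3*c/k


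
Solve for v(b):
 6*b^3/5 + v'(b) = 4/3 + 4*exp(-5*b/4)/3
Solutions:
 v(b) = C1 - 3*b^4/10 + 4*b/3 - 16*exp(-5*b/4)/15


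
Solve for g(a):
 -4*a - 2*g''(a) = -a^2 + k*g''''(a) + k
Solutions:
 g(a) = C1 + C2*a + C3*exp(-sqrt(2)*a*sqrt(-1/k)) + C4*exp(sqrt(2)*a*sqrt(-1/k)) + a^4/24 - a^3/3 - a^2*k/2


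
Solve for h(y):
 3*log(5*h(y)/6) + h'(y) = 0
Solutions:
 Integral(1/(log(_y) - log(6) + log(5)), (_y, h(y)))/3 = C1 - y


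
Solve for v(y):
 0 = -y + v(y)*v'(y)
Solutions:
 v(y) = -sqrt(C1 + y^2)
 v(y) = sqrt(C1 + y^2)


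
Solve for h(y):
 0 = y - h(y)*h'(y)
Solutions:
 h(y) = -sqrt(C1 + y^2)
 h(y) = sqrt(C1 + y^2)


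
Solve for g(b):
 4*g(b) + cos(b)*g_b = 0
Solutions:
 g(b) = C1*(sin(b)^2 - 2*sin(b) + 1)/(sin(b)^2 + 2*sin(b) + 1)


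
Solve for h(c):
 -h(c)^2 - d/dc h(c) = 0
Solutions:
 h(c) = 1/(C1 + c)


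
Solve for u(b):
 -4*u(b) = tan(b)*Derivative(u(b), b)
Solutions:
 u(b) = C1/sin(b)^4


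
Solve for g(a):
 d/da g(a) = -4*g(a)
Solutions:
 g(a) = C1*exp(-4*a)


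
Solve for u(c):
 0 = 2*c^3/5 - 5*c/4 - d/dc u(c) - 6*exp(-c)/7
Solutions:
 u(c) = C1 + c^4/10 - 5*c^2/8 + 6*exp(-c)/7


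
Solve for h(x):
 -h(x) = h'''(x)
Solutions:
 h(x) = C3*exp(-x) + (C1*sin(sqrt(3)*x/2) + C2*cos(sqrt(3)*x/2))*exp(x/2)


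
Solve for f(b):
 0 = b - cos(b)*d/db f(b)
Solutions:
 f(b) = C1 + Integral(b/cos(b), b)


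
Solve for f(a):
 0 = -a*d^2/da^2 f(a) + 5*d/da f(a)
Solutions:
 f(a) = C1 + C2*a^6


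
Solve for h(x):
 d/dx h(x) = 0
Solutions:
 h(x) = C1


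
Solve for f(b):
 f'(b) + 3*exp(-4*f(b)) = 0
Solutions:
 f(b) = log(-I*(C1 - 12*b)^(1/4))
 f(b) = log(I*(C1 - 12*b)^(1/4))
 f(b) = log(-(C1 - 12*b)^(1/4))
 f(b) = log(C1 - 12*b)/4


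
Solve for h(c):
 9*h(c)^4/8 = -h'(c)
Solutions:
 h(c) = (-3^(2/3)/3 - 3^(1/6)*I)*(1/(C1 + 9*c))^(1/3)
 h(c) = (-3^(2/3)/3 + 3^(1/6)*I)*(1/(C1 + 9*c))^(1/3)
 h(c) = 2*(1/(C1 + 27*c))^(1/3)


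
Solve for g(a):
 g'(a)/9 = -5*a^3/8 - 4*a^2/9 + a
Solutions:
 g(a) = C1 - 45*a^4/32 - 4*a^3/3 + 9*a^2/2


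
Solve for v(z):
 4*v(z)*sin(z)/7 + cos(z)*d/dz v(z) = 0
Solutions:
 v(z) = C1*cos(z)^(4/7)


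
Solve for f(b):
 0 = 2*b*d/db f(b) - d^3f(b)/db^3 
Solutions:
 f(b) = C1 + Integral(C2*airyai(2^(1/3)*b) + C3*airybi(2^(1/3)*b), b)


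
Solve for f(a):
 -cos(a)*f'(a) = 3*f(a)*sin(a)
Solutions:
 f(a) = C1*cos(a)^3


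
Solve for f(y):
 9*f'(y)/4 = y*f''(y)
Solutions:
 f(y) = C1 + C2*y^(13/4)


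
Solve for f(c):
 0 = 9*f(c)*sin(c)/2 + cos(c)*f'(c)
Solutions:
 f(c) = C1*cos(c)^(9/2)


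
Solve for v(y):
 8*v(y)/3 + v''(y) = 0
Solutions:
 v(y) = C1*sin(2*sqrt(6)*y/3) + C2*cos(2*sqrt(6)*y/3)


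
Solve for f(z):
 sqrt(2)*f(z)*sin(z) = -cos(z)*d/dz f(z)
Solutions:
 f(z) = C1*cos(z)^(sqrt(2))


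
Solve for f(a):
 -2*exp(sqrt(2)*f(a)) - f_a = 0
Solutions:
 f(a) = sqrt(2)*(2*log(1/(C1 + 2*a)) - log(2))/4


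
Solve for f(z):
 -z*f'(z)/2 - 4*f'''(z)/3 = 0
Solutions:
 f(z) = C1 + Integral(C2*airyai(-3^(1/3)*z/2) + C3*airybi(-3^(1/3)*z/2), z)


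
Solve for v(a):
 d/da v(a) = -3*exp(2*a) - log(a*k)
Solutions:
 v(a) = C1 - a*log(a*k) + a - 3*exp(2*a)/2


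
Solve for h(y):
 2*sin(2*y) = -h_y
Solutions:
 h(y) = C1 + cos(2*y)


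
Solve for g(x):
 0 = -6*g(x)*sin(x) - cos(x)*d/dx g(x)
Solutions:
 g(x) = C1*cos(x)^6


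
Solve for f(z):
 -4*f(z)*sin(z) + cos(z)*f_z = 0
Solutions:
 f(z) = C1/cos(z)^4


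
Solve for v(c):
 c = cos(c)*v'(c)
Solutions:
 v(c) = C1 + Integral(c/cos(c), c)


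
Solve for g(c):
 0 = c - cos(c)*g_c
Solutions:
 g(c) = C1 + Integral(c/cos(c), c)


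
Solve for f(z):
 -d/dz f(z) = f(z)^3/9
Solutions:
 f(z) = -3*sqrt(2)*sqrt(-1/(C1 - z))/2
 f(z) = 3*sqrt(2)*sqrt(-1/(C1 - z))/2


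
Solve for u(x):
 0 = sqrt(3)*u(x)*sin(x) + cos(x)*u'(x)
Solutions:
 u(x) = C1*cos(x)^(sqrt(3))


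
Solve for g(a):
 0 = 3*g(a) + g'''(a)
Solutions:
 g(a) = C3*exp(-3^(1/3)*a) + (C1*sin(3^(5/6)*a/2) + C2*cos(3^(5/6)*a/2))*exp(3^(1/3)*a/2)


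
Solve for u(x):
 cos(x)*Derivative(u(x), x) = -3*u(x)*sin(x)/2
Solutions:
 u(x) = C1*cos(x)^(3/2)


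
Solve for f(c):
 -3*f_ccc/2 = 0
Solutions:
 f(c) = C1 + C2*c + C3*c^2


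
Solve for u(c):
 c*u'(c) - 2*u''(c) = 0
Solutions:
 u(c) = C1 + C2*erfi(c/2)


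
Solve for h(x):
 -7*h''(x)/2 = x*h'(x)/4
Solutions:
 h(x) = C1 + C2*erf(sqrt(7)*x/14)


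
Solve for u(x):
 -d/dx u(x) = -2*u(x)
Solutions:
 u(x) = C1*exp(2*x)


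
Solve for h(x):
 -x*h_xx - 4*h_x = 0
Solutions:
 h(x) = C1 + C2/x^3


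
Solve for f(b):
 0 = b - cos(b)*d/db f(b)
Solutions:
 f(b) = C1 + Integral(b/cos(b), b)


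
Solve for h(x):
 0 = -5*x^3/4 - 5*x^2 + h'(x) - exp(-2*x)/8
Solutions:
 h(x) = C1 + 5*x^4/16 + 5*x^3/3 - exp(-2*x)/16


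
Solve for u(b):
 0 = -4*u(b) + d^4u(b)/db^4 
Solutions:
 u(b) = C1*exp(-sqrt(2)*b) + C2*exp(sqrt(2)*b) + C3*sin(sqrt(2)*b) + C4*cos(sqrt(2)*b)


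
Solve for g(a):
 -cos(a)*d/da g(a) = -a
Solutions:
 g(a) = C1 + Integral(a/cos(a), a)


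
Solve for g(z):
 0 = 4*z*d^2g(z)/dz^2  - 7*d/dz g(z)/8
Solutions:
 g(z) = C1 + C2*z^(39/32)


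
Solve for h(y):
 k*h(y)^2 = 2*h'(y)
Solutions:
 h(y) = -2/(C1 + k*y)


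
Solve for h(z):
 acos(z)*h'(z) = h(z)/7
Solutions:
 h(z) = C1*exp(Integral(1/acos(z), z)/7)


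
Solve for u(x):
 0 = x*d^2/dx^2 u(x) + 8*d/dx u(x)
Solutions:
 u(x) = C1 + C2/x^7


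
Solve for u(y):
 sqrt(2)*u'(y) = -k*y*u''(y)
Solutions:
 u(y) = C1 + y^(((re(k) - sqrt(2))*re(k) + im(k)^2)/(re(k)^2 + im(k)^2))*(C2*sin(sqrt(2)*log(y)*Abs(im(k))/(re(k)^2 + im(k)^2)) + C3*cos(sqrt(2)*log(y)*im(k)/(re(k)^2 + im(k)^2)))


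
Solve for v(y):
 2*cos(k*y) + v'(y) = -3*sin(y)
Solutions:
 v(y) = C1 + 3*cos(y) - 2*sin(k*y)/k


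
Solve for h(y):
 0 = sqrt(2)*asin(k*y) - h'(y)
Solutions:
 h(y) = C1 + sqrt(2)*Piecewise((y*asin(k*y) + sqrt(-k^2*y^2 + 1)/k, Ne(k, 0)), (0, True))


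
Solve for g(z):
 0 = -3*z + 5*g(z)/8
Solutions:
 g(z) = 24*z/5


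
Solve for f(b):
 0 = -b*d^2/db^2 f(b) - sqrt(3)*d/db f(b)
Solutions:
 f(b) = C1 + C2*b^(1 - sqrt(3))


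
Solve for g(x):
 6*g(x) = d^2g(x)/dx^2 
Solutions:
 g(x) = C1*exp(-sqrt(6)*x) + C2*exp(sqrt(6)*x)


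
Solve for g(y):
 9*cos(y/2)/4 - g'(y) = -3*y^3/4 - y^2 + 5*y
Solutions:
 g(y) = C1 + 3*y^4/16 + y^3/3 - 5*y^2/2 + 9*sin(y/2)/2


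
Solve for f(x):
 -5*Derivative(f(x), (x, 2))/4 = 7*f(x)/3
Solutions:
 f(x) = C1*sin(2*sqrt(105)*x/15) + C2*cos(2*sqrt(105)*x/15)


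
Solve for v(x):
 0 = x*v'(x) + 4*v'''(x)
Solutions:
 v(x) = C1 + Integral(C2*airyai(-2^(1/3)*x/2) + C3*airybi(-2^(1/3)*x/2), x)


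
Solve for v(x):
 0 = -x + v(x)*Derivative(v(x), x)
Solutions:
 v(x) = -sqrt(C1 + x^2)
 v(x) = sqrt(C1 + x^2)


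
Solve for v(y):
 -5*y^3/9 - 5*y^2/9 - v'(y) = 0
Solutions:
 v(y) = C1 - 5*y^4/36 - 5*y^3/27


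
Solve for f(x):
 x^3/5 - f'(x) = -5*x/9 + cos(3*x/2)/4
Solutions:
 f(x) = C1 + x^4/20 + 5*x^2/18 - sin(3*x/2)/6


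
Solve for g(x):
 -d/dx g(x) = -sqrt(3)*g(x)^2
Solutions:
 g(x) = -1/(C1 + sqrt(3)*x)


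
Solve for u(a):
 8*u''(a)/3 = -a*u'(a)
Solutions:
 u(a) = C1 + C2*erf(sqrt(3)*a/4)


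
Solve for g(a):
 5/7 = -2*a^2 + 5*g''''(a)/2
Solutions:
 g(a) = C1 + C2*a + C3*a^2 + C4*a^3 + a^6/450 + a^4/84


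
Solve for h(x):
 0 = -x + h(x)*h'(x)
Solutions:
 h(x) = -sqrt(C1 + x^2)
 h(x) = sqrt(C1 + x^2)


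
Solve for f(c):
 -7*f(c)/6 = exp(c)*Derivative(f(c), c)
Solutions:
 f(c) = C1*exp(7*exp(-c)/6)


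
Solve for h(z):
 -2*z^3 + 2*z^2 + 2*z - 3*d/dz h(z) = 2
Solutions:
 h(z) = C1 - z^4/6 + 2*z^3/9 + z^2/3 - 2*z/3


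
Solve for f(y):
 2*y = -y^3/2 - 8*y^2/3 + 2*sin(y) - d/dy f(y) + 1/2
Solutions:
 f(y) = C1 - y^4/8 - 8*y^3/9 - y^2 + y/2 - 2*cos(y)


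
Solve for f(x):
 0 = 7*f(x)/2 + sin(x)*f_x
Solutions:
 f(x) = C1*(cos(x) + 1)^(7/4)/(cos(x) - 1)^(7/4)


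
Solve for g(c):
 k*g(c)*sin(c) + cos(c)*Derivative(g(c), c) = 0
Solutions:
 g(c) = C1*exp(k*log(cos(c)))


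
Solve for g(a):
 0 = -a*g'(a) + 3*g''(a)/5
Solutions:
 g(a) = C1 + C2*erfi(sqrt(30)*a/6)


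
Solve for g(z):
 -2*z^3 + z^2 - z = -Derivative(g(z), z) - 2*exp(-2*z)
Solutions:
 g(z) = C1 + z^4/2 - z^3/3 + z^2/2 + exp(-2*z)


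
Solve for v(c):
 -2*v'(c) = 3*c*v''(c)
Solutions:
 v(c) = C1 + C2*c^(1/3)


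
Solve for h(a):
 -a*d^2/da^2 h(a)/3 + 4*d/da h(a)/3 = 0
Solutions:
 h(a) = C1 + C2*a^5


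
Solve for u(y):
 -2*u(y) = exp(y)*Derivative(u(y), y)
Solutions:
 u(y) = C1*exp(2*exp(-y))


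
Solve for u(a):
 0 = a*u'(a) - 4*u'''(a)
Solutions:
 u(a) = C1 + Integral(C2*airyai(2^(1/3)*a/2) + C3*airybi(2^(1/3)*a/2), a)


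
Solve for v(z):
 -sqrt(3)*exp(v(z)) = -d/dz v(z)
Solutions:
 v(z) = log(-1/(C1 + sqrt(3)*z))


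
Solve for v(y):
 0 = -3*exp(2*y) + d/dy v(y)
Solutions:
 v(y) = C1 + 3*exp(2*y)/2


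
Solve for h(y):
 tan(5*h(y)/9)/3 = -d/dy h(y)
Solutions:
 h(y) = -9*asin(C1*exp(-5*y/27))/5 + 9*pi/5
 h(y) = 9*asin(C1*exp(-5*y/27))/5


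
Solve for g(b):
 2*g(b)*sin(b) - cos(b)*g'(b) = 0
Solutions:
 g(b) = C1/cos(b)^2


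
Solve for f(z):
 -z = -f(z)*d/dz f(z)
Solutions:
 f(z) = -sqrt(C1 + z^2)
 f(z) = sqrt(C1 + z^2)


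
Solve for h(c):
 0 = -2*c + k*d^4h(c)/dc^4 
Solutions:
 h(c) = C1 + C2*c + C3*c^2 + C4*c^3 + c^5/(60*k)


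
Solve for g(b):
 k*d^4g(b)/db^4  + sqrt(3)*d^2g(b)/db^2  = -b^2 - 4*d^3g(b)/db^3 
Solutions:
 g(b) = C1 + C2*b + C3*exp(b*(sqrt(-sqrt(3)*k + 4) - 2)/k) + C4*exp(-b*(sqrt(-sqrt(3)*k + 4) + 2)/k) - sqrt(3)*b^4/36 + 4*b^3/9 + b^2*(3*k - 16*sqrt(3))/9


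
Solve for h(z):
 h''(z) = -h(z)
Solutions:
 h(z) = C1*sin(z) + C2*cos(z)


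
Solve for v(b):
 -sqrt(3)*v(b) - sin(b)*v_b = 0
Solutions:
 v(b) = C1*(cos(b) + 1)^(sqrt(3)/2)/(cos(b) - 1)^(sqrt(3)/2)


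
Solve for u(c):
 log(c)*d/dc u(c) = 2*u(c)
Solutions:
 u(c) = C1*exp(2*li(c))


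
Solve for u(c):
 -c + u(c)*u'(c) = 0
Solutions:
 u(c) = -sqrt(C1 + c^2)
 u(c) = sqrt(C1 + c^2)


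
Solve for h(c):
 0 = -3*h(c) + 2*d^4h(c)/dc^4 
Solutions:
 h(c) = C1*exp(-2^(3/4)*3^(1/4)*c/2) + C2*exp(2^(3/4)*3^(1/4)*c/2) + C3*sin(2^(3/4)*3^(1/4)*c/2) + C4*cos(2^(3/4)*3^(1/4)*c/2)


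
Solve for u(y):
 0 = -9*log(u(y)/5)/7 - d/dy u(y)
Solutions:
 -7*Integral(1/(-log(_y) + log(5)), (_y, u(y)))/9 = C1 - y


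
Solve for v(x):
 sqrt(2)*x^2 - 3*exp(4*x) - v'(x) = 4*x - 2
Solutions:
 v(x) = C1 + sqrt(2)*x^3/3 - 2*x^2 + 2*x - 3*exp(4*x)/4


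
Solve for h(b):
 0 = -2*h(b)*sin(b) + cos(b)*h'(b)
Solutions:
 h(b) = C1/cos(b)^2


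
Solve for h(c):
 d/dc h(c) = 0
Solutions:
 h(c) = C1


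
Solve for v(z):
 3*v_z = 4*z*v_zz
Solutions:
 v(z) = C1 + C2*z^(7/4)


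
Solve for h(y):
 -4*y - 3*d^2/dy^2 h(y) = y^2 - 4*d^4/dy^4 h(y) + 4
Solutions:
 h(y) = C1 + C2*y + C3*exp(-sqrt(3)*y/2) + C4*exp(sqrt(3)*y/2) - y^4/36 - 2*y^3/9 - 10*y^2/9


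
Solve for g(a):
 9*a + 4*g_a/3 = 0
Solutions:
 g(a) = C1 - 27*a^2/8


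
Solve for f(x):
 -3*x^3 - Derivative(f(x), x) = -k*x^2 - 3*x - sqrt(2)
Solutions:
 f(x) = C1 + k*x^3/3 - 3*x^4/4 + 3*x^2/2 + sqrt(2)*x


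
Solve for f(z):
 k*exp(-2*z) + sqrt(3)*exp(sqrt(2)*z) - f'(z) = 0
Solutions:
 f(z) = C1 - k*exp(-2*z)/2 + sqrt(6)*exp(sqrt(2)*z)/2


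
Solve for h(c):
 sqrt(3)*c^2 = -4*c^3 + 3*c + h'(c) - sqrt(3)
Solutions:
 h(c) = C1 + c^4 + sqrt(3)*c^3/3 - 3*c^2/2 + sqrt(3)*c


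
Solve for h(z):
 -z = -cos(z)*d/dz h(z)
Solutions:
 h(z) = C1 + Integral(z/cos(z), z)


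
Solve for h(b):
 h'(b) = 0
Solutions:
 h(b) = C1


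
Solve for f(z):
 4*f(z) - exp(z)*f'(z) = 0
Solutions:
 f(z) = C1*exp(-4*exp(-z))


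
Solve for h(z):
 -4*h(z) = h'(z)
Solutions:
 h(z) = C1*exp(-4*z)


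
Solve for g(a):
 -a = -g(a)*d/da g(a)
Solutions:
 g(a) = -sqrt(C1 + a^2)
 g(a) = sqrt(C1 + a^2)


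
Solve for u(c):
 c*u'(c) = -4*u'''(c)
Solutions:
 u(c) = C1 + Integral(C2*airyai(-2^(1/3)*c/2) + C3*airybi(-2^(1/3)*c/2), c)


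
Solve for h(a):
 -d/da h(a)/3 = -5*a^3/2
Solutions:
 h(a) = C1 + 15*a^4/8


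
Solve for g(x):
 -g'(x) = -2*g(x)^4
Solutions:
 g(x) = (-1/(C1 + 6*x))^(1/3)
 g(x) = (-1/(C1 + 2*x))^(1/3)*(-3^(2/3) - 3*3^(1/6)*I)/6
 g(x) = (-1/(C1 + 2*x))^(1/3)*(-3^(2/3) + 3*3^(1/6)*I)/6


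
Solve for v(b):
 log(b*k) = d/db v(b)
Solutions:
 v(b) = C1 + b*log(b*k) - b


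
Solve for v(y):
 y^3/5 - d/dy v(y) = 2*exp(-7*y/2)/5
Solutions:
 v(y) = C1 + y^4/20 + 4*exp(-7*y/2)/35


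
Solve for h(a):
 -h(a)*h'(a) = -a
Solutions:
 h(a) = -sqrt(C1 + a^2)
 h(a) = sqrt(C1 + a^2)


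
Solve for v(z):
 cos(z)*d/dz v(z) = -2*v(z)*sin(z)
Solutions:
 v(z) = C1*cos(z)^2


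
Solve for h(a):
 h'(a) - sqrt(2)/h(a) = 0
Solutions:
 h(a) = -sqrt(C1 + 2*sqrt(2)*a)
 h(a) = sqrt(C1 + 2*sqrt(2)*a)


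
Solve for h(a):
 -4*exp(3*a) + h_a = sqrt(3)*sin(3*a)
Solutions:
 h(a) = C1 + 4*exp(3*a)/3 - sqrt(3)*cos(3*a)/3


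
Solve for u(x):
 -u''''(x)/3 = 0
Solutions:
 u(x) = C1 + C2*x + C3*x^2 + C4*x^3


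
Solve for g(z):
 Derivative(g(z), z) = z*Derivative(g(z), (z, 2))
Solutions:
 g(z) = C1 + C2*z^2


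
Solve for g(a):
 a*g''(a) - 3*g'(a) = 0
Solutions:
 g(a) = C1 + C2*a^4


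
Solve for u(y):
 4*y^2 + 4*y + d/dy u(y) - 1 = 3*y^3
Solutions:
 u(y) = C1 + 3*y^4/4 - 4*y^3/3 - 2*y^2 + y


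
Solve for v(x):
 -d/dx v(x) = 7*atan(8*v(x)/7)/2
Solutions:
 Integral(1/atan(8*_y/7), (_y, v(x))) = C1 - 7*x/2


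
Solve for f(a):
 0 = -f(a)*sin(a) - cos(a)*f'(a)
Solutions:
 f(a) = C1*cos(a)


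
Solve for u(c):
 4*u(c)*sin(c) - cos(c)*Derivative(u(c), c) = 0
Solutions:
 u(c) = C1/cos(c)^4


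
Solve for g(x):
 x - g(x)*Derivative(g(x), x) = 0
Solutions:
 g(x) = -sqrt(C1 + x^2)
 g(x) = sqrt(C1 + x^2)


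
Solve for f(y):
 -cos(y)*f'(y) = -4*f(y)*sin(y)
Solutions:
 f(y) = C1/cos(y)^4


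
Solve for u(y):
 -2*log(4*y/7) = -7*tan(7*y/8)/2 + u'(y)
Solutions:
 u(y) = C1 - 2*y*log(y) - 4*y*log(2) + 2*y + 2*y*log(7) - 4*log(cos(7*y/8))


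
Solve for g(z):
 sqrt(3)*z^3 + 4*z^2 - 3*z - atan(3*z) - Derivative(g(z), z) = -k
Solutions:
 g(z) = C1 + k*z + sqrt(3)*z^4/4 + 4*z^3/3 - 3*z^2/2 - z*atan(3*z) + log(9*z^2 + 1)/6


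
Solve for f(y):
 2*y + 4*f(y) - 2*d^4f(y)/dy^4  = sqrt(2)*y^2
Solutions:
 f(y) = C1*exp(-2^(1/4)*y) + C2*exp(2^(1/4)*y) + C3*sin(2^(1/4)*y) + C4*cos(2^(1/4)*y) + sqrt(2)*y^2/4 - y/2


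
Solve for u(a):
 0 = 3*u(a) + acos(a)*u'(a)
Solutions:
 u(a) = C1*exp(-3*Integral(1/acos(a), a))


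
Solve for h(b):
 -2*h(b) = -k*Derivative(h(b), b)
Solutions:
 h(b) = C1*exp(2*b/k)


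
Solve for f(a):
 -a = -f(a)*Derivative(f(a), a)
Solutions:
 f(a) = -sqrt(C1 + a^2)
 f(a) = sqrt(C1 + a^2)


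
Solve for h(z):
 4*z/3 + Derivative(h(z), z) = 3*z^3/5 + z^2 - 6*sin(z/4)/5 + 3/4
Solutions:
 h(z) = C1 + 3*z^4/20 + z^3/3 - 2*z^2/3 + 3*z/4 + 24*cos(z/4)/5


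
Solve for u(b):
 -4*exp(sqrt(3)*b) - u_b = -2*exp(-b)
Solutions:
 u(b) = C1 - 4*sqrt(3)*exp(sqrt(3)*b)/3 - 2*exp(-b)


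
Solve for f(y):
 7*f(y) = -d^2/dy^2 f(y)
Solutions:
 f(y) = C1*sin(sqrt(7)*y) + C2*cos(sqrt(7)*y)


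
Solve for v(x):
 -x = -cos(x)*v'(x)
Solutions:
 v(x) = C1 + Integral(x/cos(x), x)


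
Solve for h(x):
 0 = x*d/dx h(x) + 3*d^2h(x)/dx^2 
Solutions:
 h(x) = C1 + C2*erf(sqrt(6)*x/6)


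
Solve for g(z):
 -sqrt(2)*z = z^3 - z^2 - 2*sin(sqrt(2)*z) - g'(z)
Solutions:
 g(z) = C1 + z^4/4 - z^3/3 + sqrt(2)*z^2/2 + sqrt(2)*cos(sqrt(2)*z)


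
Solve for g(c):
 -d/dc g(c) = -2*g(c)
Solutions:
 g(c) = C1*exp(2*c)


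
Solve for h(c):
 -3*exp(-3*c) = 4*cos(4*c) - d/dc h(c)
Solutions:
 h(c) = C1 + sin(4*c) - exp(-3*c)


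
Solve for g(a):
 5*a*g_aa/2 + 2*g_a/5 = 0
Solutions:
 g(a) = C1 + C2*a^(21/25)


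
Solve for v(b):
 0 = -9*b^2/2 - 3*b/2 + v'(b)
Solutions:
 v(b) = C1 + 3*b^3/2 + 3*b^2/4


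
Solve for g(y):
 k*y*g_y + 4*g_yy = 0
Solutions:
 g(y) = Piecewise((-sqrt(2)*sqrt(pi)*C1*erf(sqrt(2)*sqrt(k)*y/4)/sqrt(k) - C2, (k > 0) | (k < 0)), (-C1*y - C2, True))


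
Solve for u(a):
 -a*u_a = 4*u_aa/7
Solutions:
 u(a) = C1 + C2*erf(sqrt(14)*a/4)


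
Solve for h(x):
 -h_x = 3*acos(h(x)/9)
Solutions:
 Integral(1/acos(_y/9), (_y, h(x))) = C1 - 3*x


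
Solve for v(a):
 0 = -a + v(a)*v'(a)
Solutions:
 v(a) = -sqrt(C1 + a^2)
 v(a) = sqrt(C1 + a^2)


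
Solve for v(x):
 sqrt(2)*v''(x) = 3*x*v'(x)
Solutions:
 v(x) = C1 + C2*erfi(2^(1/4)*sqrt(3)*x/2)


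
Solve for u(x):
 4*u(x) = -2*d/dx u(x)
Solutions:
 u(x) = C1*exp(-2*x)


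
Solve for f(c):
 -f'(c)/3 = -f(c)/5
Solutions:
 f(c) = C1*exp(3*c/5)


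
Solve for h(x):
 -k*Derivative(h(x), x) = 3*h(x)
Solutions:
 h(x) = C1*exp(-3*x/k)


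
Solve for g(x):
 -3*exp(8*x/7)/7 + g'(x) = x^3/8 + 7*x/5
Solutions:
 g(x) = C1 + x^4/32 + 7*x^2/10 + 3*exp(8*x/7)/8


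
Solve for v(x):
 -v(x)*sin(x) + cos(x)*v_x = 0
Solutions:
 v(x) = C1/cos(x)


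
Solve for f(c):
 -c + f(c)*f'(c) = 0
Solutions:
 f(c) = -sqrt(C1 + c^2)
 f(c) = sqrt(C1 + c^2)


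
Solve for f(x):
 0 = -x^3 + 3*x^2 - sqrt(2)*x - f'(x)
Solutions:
 f(x) = C1 - x^4/4 + x^3 - sqrt(2)*x^2/2


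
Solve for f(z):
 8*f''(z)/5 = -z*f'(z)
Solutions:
 f(z) = C1 + C2*erf(sqrt(5)*z/4)


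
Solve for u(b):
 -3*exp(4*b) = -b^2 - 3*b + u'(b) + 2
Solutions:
 u(b) = C1 + b^3/3 + 3*b^2/2 - 2*b - 3*exp(4*b)/4


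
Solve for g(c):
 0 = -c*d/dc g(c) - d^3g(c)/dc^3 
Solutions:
 g(c) = C1 + Integral(C2*airyai(-c) + C3*airybi(-c), c)


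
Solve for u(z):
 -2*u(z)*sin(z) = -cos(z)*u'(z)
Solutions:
 u(z) = C1/cos(z)^2


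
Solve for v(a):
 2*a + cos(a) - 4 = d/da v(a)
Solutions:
 v(a) = C1 + a^2 - 4*a + sin(a)


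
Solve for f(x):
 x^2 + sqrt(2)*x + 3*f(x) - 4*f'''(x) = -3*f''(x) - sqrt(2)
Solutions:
 f(x) = C1*exp(x*(-(4*sqrt(39) + 25)^(1/3) - 1/(4*sqrt(39) + 25)^(1/3) + 2)/8)*sin(sqrt(3)*x*(-(4*sqrt(39) + 25)^(1/3) + (4*sqrt(39) + 25)^(-1/3))/8) + C2*exp(x*(-(4*sqrt(39) + 25)^(1/3) - 1/(4*sqrt(39) + 25)^(1/3) + 2)/8)*cos(sqrt(3)*x*(-(4*sqrt(39) + 25)^(1/3) + (4*sqrt(39) + 25)^(-1/3))/8) + C3*exp(x*((4*sqrt(39) + 25)^(-1/3) + 1 + (4*sqrt(39) + 25)^(1/3))/4) - x^2/3 - sqrt(2)*x/3 - sqrt(2)/3 + 2/3


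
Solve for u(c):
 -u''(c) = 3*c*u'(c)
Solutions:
 u(c) = C1 + C2*erf(sqrt(6)*c/2)


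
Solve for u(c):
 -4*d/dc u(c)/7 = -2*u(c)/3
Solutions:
 u(c) = C1*exp(7*c/6)
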